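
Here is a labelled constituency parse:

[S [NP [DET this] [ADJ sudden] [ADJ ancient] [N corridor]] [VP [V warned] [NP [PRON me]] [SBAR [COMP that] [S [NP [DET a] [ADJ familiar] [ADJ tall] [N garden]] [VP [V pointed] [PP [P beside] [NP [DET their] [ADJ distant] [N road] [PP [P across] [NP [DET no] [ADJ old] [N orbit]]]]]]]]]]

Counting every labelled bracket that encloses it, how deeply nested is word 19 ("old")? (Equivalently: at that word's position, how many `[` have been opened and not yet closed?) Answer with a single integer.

10

Path from the root down to the word: S → VP → SBAR → S → VP → PP → NP → PP → NP → ADJ. That is 10 enclosing brackets.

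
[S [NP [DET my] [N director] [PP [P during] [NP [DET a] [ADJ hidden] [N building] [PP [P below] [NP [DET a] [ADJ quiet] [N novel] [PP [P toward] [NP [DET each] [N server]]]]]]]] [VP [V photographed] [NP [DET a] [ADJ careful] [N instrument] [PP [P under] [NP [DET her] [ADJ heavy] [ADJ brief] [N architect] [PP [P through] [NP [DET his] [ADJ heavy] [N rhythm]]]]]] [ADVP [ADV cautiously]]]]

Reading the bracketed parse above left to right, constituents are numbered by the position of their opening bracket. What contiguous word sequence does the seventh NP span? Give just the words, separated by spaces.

In left-to-right order the NP constituents are "my director during a hidden building below a quiet novel toward each server"; "a hidden building below a quiet novel toward each server"; "a quiet novel toward each server"; "each server"; "a careful instrument under her heavy brief architect through his heavy rhythm"; "her heavy brief architect through his heavy rhythm"; "his heavy rhythm". Number 7 is "his heavy rhythm".

his heavy rhythm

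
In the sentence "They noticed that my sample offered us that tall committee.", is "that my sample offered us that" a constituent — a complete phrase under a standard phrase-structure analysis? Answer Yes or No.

No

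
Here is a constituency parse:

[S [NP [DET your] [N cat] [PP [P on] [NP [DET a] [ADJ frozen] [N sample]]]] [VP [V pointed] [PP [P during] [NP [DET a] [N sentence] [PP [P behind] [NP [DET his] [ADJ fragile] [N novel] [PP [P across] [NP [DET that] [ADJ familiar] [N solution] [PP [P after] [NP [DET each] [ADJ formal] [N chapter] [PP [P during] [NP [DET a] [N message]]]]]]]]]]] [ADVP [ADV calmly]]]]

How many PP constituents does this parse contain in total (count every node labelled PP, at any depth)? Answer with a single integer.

6

Listing each PP by its span: [PP on a frozen sample]; [PP during a sentence behind his fragile novel across that familiar solution after each formal chapter during a message]; [PP behind his fragile novel across that familiar solution after each formal chapter during a message]; [PP across that familiar solution after each formal chapter during a message]; [PP after each formal chapter during a message]; [PP during a message] — that makes 6.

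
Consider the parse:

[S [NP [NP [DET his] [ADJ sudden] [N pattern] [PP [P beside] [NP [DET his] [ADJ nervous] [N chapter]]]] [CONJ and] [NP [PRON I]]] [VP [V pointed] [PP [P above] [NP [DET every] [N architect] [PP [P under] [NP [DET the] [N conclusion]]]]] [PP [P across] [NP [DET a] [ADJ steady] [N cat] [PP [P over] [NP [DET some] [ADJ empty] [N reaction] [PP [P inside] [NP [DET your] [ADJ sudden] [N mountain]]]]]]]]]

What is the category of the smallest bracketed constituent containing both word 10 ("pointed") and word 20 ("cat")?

VP

The smallest bracket enclosing both words is [VP pointed above every architect under the conclusion across a steady cat over some empty reaction inside your sudden mountain], so the label is VP.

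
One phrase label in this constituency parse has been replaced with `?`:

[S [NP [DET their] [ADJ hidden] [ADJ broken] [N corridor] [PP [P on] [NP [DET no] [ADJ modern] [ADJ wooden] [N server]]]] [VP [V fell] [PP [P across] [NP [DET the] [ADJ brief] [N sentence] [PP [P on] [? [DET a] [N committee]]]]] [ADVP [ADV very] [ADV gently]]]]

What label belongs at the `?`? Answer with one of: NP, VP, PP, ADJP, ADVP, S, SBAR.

NP

A constituent whose immediate children are DET 'a', N 'committee' is a noun phrase: NP.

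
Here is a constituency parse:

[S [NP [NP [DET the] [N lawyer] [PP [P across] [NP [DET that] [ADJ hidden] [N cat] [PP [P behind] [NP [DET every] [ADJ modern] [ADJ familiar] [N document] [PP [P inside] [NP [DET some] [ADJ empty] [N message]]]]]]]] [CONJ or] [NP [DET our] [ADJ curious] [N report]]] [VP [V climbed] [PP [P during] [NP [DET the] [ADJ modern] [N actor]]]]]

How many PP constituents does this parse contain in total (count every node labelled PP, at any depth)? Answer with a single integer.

4

The PP constituents are: [PP across that hidden cat behind every modern familiar document inside some empty message]; [PP behind every modern familiar document inside some empty message]; [PP inside some empty message]; [PP during the modern actor]. Total: 4.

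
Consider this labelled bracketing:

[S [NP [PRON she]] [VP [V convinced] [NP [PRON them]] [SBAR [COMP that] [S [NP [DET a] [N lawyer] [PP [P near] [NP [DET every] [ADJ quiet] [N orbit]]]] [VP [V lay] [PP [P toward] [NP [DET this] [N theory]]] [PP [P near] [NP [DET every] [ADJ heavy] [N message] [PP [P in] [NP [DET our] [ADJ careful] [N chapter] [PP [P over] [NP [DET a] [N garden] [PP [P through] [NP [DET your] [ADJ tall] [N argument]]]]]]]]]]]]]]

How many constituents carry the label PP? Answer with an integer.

6

Scanning left to right, an opening `[PP` appears at word positions 7, 12, 15, 19, 23, 26 — 6 in total.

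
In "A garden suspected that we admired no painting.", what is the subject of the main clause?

"a garden" is the NP that combines with the VP headed by "suspected" to form the main clause — the subject.

a garden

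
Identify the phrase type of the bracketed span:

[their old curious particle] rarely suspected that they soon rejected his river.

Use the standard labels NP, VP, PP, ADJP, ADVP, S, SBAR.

NP

The bracketed span "their old curious particle" is headed by "particle", making it a noun phrase (NP).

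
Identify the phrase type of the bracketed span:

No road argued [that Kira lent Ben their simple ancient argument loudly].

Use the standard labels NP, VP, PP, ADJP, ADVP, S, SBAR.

SBAR

The bracketed span "that Kira lent Ben their simple ancient argument loudly" is headed by "that", making it a subordinate clause (SBAR).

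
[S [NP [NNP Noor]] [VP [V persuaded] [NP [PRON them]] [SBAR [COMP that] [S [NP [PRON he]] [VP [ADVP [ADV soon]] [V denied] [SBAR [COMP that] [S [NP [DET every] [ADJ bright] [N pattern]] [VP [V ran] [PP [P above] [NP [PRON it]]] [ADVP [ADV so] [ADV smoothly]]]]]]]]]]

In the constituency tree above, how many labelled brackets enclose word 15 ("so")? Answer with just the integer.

10

Path from the root down to the word: S → VP → SBAR → S → VP → SBAR → S → VP → ADVP → ADV. That is 10 enclosing brackets.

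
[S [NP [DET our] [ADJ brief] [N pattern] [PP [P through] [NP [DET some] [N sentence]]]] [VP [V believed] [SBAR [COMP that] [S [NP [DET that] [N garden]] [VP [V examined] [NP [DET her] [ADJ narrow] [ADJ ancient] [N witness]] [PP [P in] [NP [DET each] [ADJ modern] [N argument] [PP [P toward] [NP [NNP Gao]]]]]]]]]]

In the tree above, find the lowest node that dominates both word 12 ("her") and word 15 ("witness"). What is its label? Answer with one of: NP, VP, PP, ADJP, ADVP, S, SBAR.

NP

Both words fall inside [NP her narrow ancient witness] (words 12–15), and no smaller constituent contains them both. Label: NP.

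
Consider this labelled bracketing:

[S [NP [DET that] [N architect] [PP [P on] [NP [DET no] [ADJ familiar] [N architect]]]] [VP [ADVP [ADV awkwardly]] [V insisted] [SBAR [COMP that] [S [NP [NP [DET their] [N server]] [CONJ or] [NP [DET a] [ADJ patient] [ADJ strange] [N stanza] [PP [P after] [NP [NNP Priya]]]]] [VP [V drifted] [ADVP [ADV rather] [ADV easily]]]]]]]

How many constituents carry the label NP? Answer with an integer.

6

The NP constituents are: [NP that architect on no familiar architect]; [NP no familiar architect]; [NP their server or a patient strange stanza after Priya]; [NP their server]; [NP a patient strange stanza after Priya]; [NP Priya]. Total: 6.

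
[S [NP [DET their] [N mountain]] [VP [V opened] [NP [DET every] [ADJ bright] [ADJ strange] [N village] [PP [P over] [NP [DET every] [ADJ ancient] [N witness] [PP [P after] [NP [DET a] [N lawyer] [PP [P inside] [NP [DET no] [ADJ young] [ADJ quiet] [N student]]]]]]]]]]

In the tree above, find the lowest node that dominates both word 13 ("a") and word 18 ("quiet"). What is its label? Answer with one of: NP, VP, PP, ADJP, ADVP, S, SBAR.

NP

The smallest bracket enclosing both words is [NP a lawyer inside no young quiet student], so the label is NP.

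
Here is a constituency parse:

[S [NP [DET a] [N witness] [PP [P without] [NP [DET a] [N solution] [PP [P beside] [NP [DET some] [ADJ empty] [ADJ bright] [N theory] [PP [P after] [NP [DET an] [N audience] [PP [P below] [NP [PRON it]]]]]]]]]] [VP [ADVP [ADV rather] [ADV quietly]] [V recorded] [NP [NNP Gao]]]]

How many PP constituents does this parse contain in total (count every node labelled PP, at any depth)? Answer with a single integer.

Listing each PP by its span: [PP without a solution beside some empty bright theory after an audience below it]; [PP beside some empty bright theory after an audience below it]; [PP after an audience below it]; [PP below it] — that makes 4.

4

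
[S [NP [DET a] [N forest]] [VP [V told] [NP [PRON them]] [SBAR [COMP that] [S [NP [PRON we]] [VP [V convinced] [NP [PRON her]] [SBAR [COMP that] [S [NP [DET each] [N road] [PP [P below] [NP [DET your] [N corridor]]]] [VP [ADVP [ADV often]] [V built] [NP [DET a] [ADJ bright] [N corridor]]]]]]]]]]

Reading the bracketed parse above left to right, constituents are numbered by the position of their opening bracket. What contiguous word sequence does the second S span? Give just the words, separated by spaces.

we convinced her that each road below your corridor often built a bright corridor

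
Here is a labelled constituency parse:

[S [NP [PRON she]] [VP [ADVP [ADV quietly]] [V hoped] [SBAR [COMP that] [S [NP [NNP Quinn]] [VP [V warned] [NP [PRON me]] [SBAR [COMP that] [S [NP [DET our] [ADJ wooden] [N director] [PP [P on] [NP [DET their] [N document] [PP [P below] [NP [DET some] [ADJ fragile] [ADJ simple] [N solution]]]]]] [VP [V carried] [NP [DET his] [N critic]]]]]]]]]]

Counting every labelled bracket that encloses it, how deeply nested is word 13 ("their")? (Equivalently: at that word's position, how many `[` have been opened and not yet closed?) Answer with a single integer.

Counting open brackets not yet closed at "their": [S [VP [SBAR [S [VP [SBAR [S [NP [PP [NP [DET = 11.

11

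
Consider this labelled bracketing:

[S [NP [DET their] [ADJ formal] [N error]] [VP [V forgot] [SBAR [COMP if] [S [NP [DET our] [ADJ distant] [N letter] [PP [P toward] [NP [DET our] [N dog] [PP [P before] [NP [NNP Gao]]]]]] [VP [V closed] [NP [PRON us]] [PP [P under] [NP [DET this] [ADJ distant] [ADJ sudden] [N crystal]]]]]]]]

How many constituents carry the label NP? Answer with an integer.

Scanning left to right, an opening `[NP` appears at word positions 1, 6, 10, 13, 15, 17 — 6 in total.

6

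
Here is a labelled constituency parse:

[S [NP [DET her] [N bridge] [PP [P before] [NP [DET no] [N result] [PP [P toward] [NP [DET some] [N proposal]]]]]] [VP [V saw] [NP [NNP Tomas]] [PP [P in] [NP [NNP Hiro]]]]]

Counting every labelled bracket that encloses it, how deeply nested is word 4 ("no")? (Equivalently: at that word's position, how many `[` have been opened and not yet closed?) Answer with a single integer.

Counting open brackets not yet closed at "no": [S [NP [PP [NP [DET = 5.

5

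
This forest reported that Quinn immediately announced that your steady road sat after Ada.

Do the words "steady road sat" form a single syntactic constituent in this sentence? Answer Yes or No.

No

"steady" belongs to the noun phrase "your steady road" while "sat" belongs to the verb phrase "sat after Ada"; a span that runs across that boundary is not a single phrase.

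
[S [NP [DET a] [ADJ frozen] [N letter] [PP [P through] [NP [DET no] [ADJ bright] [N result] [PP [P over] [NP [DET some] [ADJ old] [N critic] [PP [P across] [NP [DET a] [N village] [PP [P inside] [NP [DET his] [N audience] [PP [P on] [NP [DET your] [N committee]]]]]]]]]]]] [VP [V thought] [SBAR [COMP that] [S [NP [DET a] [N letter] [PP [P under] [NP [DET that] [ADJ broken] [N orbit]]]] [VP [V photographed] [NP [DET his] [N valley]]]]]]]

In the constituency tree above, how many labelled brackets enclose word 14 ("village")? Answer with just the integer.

Counting open brackets not yet closed at "village": [S [NP [PP [NP [PP [NP [PP [NP [N = 9.

9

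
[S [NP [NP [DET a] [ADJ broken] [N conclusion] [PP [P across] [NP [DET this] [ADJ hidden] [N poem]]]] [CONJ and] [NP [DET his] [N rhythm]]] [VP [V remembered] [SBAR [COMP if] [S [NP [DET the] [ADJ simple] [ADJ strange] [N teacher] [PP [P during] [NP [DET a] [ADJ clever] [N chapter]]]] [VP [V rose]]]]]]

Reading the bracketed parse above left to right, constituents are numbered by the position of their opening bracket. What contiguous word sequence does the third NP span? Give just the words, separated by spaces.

this hidden poem

The NP opening brackets appear, in order, over: "a broken conclusion across this hidden poem and his rhythm"; "a broken conclusion across this hidden poem"; "this hidden poem"; "his rhythm"; "the simple strange teacher during a clever chapter"; "a clever chapter". The third one spans "this hidden poem".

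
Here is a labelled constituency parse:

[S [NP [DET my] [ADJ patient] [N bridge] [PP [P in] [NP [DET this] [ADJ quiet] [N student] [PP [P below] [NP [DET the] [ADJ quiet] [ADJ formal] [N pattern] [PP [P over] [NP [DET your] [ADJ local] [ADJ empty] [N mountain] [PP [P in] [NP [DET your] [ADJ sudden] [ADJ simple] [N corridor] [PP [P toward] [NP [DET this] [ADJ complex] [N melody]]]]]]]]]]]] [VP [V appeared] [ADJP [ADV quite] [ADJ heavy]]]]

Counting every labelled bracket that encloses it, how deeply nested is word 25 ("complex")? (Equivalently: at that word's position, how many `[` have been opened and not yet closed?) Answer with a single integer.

13

Path from the root down to the word: S → NP → PP → NP → PP → NP → PP → NP → PP → NP → PP → NP → ADJ. That is 13 enclosing brackets.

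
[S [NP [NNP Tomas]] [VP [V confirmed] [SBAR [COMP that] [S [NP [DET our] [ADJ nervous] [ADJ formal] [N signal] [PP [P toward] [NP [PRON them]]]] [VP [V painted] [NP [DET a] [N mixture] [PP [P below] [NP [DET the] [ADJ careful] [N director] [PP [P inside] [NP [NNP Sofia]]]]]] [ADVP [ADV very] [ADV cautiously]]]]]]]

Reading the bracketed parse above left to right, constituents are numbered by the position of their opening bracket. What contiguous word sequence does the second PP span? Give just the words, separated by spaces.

Opening `[PP` markers occur at word positions 8, 13, 17; the second of these opens the constituent [PP below the careful director inside Sofia].

below the careful director inside Sofia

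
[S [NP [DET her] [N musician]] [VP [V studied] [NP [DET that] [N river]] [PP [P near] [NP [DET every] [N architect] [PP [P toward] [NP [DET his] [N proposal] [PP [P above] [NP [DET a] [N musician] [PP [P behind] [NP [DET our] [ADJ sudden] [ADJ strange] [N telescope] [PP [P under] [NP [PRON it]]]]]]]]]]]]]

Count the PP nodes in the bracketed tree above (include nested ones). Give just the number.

Scanning left to right, an opening `[PP` appears at word positions 6, 9, 12, 15, 20 — 5 in total.

5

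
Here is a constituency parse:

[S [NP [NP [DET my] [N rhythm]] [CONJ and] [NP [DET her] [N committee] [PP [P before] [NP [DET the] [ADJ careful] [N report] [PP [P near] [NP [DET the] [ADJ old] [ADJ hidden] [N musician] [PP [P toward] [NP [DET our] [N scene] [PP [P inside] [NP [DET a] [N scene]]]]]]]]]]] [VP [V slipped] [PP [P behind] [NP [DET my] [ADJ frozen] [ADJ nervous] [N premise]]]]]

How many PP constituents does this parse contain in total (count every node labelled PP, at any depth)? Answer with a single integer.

Listing each PP by its span: [PP before the careful report near the old hidden musician toward our scene inside a scene]; [PP near the old hidden musician toward our scene inside a scene]; [PP toward our scene inside a scene]; [PP inside a scene]; [PP behind my frozen nervous premise] — that makes 5.

5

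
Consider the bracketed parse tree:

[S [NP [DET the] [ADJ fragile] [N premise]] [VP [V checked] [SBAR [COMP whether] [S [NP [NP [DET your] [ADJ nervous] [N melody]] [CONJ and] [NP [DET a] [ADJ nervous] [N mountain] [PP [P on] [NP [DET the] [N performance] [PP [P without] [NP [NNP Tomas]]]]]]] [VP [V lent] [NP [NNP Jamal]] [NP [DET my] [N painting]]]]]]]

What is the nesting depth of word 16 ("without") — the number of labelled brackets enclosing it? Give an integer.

10

Counting open brackets not yet closed at "without": [S [VP [SBAR [S [NP [NP [PP [NP [PP [P = 10.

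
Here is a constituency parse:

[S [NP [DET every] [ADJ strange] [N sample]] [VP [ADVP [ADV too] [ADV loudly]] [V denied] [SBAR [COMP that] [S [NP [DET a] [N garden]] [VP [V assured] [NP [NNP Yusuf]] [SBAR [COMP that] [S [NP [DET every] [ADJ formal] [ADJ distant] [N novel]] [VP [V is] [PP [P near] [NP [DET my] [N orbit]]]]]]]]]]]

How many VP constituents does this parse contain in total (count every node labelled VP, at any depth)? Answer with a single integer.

Listing each VP by its span: [VP too loudly denied that a garden assured Yusuf that every formal distant novel is near my orbit]; [VP assured Yusuf that every formal distant novel is near my orbit]; [VP is near my orbit] — that makes 3.

3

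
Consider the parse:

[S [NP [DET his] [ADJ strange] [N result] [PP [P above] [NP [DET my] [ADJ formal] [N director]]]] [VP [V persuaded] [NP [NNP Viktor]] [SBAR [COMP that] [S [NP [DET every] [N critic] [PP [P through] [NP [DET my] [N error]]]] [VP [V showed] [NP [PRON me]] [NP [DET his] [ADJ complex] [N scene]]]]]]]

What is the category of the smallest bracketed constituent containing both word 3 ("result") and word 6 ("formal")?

NP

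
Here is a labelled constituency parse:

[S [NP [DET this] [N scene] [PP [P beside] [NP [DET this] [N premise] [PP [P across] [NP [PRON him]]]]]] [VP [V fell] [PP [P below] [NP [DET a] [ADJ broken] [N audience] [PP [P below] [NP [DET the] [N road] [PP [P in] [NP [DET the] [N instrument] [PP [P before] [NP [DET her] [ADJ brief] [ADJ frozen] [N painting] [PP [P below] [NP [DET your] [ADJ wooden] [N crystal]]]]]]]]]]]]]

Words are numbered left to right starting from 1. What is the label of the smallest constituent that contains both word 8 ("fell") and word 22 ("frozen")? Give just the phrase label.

Both words fall inside [VP fell below a broken audience below the road in the instrument before her brief frozen painting below your wooden crystal] (words 8–27), and no smaller constituent contains them both. Label: VP.

VP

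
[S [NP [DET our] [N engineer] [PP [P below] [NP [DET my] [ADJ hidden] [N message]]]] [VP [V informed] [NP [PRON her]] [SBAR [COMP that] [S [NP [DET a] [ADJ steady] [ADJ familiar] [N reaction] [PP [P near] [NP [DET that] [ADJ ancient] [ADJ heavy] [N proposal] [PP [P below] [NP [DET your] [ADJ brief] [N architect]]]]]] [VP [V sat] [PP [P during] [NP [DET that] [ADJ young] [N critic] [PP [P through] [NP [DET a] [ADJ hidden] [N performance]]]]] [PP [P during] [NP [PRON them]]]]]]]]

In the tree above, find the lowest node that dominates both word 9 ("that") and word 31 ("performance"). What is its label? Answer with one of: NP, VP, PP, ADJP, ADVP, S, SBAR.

SBAR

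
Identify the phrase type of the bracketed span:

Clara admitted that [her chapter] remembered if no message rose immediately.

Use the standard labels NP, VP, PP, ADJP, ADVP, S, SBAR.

The bracketed span "her chapter" is headed by "chapter", making it a noun phrase (NP).

NP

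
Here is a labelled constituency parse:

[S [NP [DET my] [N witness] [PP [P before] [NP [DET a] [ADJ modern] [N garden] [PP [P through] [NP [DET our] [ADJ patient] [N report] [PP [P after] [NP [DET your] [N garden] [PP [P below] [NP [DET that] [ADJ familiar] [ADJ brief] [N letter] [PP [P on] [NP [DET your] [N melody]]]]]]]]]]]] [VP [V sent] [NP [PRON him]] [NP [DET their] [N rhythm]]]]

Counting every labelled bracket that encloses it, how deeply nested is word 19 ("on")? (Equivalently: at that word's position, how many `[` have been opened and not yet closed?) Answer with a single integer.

Counting open brackets not yet closed at "on": [S [NP [PP [NP [PP [NP [PP [NP [PP [NP [PP [P = 12.

12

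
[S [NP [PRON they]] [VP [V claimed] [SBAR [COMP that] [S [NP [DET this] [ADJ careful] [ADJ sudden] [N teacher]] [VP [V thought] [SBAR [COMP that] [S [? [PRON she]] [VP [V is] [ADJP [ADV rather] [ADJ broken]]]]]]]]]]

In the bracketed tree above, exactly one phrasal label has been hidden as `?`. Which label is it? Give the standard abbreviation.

NP

A constituent whose immediate children are PRON 'she' is a noun phrase: NP.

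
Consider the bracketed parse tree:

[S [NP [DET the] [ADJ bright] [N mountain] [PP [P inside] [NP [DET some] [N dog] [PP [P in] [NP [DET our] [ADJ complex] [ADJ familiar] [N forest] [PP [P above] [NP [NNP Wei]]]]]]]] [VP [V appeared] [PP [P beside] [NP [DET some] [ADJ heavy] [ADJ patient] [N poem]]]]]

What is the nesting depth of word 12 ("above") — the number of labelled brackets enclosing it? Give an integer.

The word sits inside P, which is inside PP, inside NP, inside PP, inside NP, inside PP, inside NP, inside S — 8 brackets in all.

8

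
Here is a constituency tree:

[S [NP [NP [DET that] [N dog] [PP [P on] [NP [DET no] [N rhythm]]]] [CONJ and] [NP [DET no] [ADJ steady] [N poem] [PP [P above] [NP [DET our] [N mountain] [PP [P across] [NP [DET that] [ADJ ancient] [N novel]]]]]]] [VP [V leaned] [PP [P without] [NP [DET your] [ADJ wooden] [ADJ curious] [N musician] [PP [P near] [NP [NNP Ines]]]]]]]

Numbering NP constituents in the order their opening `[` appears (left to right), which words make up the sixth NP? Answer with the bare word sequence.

that ancient novel

The NP opening brackets appear, in order, over: "that dog on no rhythm and no steady poem above our mountain across that ancient novel"; "that dog on no rhythm"; "no rhythm"; "no steady poem above our mountain across that ancient novel"; "our mountain across that ancient novel"; "that ancient novel"; "your wooden curious musician near Ines"; "Ines". The sixth one spans "that ancient novel".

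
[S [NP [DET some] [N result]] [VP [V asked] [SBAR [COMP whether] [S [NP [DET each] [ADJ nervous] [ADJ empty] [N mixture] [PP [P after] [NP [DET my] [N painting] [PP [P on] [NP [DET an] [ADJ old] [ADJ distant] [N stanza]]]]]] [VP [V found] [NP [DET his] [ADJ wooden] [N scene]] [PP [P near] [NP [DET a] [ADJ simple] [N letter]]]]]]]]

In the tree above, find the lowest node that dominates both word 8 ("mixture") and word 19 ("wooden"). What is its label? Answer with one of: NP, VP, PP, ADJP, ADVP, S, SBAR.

S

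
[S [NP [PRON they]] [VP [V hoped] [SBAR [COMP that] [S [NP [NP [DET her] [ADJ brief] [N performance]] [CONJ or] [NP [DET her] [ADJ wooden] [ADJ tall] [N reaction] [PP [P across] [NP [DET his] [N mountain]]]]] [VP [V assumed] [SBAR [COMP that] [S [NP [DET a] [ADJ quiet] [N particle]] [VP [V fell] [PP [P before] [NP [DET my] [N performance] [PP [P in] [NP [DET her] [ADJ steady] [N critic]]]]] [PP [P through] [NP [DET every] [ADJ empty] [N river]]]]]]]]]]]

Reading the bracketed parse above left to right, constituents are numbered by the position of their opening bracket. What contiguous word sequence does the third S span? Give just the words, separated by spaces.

a quiet particle fell before my performance in her steady critic through every empty river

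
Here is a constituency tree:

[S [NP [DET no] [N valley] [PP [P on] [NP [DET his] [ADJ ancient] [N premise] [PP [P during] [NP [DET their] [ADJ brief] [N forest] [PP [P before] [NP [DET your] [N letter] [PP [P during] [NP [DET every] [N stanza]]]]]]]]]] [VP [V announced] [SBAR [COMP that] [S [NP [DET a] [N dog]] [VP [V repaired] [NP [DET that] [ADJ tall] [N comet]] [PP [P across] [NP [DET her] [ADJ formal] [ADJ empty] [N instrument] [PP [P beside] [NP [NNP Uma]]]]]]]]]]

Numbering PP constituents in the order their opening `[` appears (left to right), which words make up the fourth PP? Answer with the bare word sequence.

Opening `[PP` markers occur at word positions 3, 7, 11, 14, 25, 30; the fourth of these opens the constituent [PP during every stanza].

during every stanza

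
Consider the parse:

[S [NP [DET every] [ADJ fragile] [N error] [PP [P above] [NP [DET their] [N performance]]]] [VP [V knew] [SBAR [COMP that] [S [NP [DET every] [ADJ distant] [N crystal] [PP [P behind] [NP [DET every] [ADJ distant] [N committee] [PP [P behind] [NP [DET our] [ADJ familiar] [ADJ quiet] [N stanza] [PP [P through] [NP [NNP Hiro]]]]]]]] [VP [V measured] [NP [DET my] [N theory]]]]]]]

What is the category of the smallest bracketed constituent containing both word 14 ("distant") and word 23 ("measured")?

The smallest bracket enclosing both words is [S every distant crystal behind every distant committee behind our familiar quiet stanza through Hiro measured my theory], so the label is S.

S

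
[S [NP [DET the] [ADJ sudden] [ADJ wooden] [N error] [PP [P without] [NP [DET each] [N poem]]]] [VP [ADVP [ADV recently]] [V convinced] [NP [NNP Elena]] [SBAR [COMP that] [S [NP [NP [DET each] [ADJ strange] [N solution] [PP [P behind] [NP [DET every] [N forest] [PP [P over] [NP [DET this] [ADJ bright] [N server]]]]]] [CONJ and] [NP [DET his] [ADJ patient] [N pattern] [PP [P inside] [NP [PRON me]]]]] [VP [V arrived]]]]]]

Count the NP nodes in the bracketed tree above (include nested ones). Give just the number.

Scanning left to right, an opening `[NP` appears at word positions 1, 6, 10, 12, 12, 16, 19, 23, 27 — 9 in total.

9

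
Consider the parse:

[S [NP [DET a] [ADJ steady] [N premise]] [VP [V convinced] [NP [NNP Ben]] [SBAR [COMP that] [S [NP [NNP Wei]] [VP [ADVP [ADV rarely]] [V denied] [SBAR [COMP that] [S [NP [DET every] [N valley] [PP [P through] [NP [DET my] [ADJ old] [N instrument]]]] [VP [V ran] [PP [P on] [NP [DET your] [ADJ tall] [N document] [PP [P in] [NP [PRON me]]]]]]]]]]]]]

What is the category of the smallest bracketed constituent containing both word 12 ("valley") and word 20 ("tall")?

S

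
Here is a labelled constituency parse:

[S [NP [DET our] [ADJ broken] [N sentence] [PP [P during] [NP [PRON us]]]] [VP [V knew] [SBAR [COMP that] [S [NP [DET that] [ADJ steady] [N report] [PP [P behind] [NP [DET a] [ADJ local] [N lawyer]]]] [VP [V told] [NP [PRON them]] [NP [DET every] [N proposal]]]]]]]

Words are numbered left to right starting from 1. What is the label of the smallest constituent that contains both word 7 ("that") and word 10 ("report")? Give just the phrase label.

SBAR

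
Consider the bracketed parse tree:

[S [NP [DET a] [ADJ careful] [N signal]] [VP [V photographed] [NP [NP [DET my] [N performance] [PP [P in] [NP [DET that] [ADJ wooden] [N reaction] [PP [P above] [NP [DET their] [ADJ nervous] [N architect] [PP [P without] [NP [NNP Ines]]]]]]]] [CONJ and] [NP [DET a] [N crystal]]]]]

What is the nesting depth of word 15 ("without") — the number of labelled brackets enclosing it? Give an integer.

The word sits inside P, which is inside PP, inside NP, inside PP, inside NP, inside PP, inside NP, inside NP, inside VP, inside S — 10 brackets in all.

10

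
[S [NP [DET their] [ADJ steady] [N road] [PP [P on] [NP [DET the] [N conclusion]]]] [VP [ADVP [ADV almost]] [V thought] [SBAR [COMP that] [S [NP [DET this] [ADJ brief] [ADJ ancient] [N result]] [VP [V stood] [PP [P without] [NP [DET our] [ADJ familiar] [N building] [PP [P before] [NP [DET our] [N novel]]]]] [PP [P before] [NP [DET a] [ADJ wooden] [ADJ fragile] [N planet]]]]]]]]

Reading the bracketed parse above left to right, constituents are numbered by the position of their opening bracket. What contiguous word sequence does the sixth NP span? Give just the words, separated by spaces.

a wooden fragile planet

In left-to-right order the NP constituents are "their steady road on the conclusion"; "the conclusion"; "this brief ancient result"; "our familiar building before our novel"; "our novel"; "a wooden fragile planet". Number 6 is "a wooden fragile planet".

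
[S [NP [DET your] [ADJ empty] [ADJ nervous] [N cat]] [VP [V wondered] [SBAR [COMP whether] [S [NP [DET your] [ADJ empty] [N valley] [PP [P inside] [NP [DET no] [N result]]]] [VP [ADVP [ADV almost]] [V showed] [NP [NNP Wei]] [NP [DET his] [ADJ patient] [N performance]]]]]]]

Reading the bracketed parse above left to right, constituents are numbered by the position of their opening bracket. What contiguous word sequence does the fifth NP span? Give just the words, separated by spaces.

his patient performance

The NP opening brackets appear, in order, over: "your empty nervous cat"; "your empty valley inside no result"; "no result"; "Wei"; "his patient performance". The fifth one spans "his patient performance".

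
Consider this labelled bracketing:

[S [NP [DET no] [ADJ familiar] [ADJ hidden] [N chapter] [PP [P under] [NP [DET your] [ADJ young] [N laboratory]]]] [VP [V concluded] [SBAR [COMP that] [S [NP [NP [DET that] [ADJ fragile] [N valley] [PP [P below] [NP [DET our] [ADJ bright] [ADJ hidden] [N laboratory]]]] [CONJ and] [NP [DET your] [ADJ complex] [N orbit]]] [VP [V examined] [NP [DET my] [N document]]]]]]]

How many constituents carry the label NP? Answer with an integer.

Listing each NP by its span: [NP no familiar hidden chapter under your young laboratory]; [NP your young laboratory]; [NP that fragile valley below our bright hidden laboratory and your complex orbit]; [NP that fragile valley below our bright hidden laboratory]; [NP our bright hidden laboratory]; [NP your complex orbit] … — that makes 7.

7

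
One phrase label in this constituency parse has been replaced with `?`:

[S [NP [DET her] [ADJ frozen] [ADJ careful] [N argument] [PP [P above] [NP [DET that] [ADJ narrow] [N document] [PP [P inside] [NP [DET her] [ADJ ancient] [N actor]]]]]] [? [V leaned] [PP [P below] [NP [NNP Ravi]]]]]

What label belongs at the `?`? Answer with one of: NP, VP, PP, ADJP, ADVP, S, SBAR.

A constituent whose immediate children are V 'leaned', PP is a verb phrase: VP.

VP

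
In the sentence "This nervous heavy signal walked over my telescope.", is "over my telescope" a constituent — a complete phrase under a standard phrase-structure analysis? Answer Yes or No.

Yes

These words form the whole prepositional phrase headed by "over", so yes — one constituent.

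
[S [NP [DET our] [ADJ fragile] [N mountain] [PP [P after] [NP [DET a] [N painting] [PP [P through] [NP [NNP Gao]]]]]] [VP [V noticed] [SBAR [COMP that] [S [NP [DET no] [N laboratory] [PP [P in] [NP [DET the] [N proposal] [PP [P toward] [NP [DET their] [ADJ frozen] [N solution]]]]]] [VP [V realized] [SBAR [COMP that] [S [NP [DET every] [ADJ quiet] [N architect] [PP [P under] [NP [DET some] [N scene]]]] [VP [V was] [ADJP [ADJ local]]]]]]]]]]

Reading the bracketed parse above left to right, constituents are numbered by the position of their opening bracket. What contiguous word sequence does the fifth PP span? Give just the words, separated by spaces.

under some scene

The PP opening brackets appear, in order, over: "after a painting through Gao"; "through Gao"; "in the proposal toward their frozen solution"; "toward their frozen solution"; "under some scene". The fifth one spans "under some scene".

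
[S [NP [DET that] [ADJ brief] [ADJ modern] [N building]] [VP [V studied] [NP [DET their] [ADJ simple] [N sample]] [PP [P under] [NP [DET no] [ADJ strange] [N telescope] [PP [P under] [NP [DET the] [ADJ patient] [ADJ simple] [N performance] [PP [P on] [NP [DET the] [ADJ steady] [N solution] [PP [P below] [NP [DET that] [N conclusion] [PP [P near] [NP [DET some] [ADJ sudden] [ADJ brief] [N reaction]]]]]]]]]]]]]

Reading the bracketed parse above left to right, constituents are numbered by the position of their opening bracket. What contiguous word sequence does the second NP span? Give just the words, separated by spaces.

their simple sample

In left-to-right order the NP constituents are "that brief modern building"; "their simple sample"; "no strange telescope under the patient simple performance on the steady solution below that conclusion near some sudden brief reaction"; "the patient simple performance on the steady solution below that conclusion near some sudden brief reaction"; "the steady solution below that conclusion near some sudden brief reaction"; "that conclusion near some sudden brief reaction"; "some sudden brief reaction". Number 2 is "their simple sample".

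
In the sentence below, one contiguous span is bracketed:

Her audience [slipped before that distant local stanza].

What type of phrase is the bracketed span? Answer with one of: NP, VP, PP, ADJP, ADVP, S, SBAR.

VP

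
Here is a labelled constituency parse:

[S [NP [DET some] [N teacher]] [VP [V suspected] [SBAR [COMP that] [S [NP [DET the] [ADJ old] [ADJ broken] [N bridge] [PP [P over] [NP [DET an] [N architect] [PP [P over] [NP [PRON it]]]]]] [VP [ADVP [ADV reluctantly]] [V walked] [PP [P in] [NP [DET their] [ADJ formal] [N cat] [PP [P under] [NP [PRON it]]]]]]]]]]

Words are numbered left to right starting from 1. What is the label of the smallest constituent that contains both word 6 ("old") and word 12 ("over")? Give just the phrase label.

NP

Word 6 lies under S → VP → SBAR → S → NP → ADJ; word 12 lies under S → VP → SBAR → S → NP → PP → NP → PP → P. The lowest shared node is the NP.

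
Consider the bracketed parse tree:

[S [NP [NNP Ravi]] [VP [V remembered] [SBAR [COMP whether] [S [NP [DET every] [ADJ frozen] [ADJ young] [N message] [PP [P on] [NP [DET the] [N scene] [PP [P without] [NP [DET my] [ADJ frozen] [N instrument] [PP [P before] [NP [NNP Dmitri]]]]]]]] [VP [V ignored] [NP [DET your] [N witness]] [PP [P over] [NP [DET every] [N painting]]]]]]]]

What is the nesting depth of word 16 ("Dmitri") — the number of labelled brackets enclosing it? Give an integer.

12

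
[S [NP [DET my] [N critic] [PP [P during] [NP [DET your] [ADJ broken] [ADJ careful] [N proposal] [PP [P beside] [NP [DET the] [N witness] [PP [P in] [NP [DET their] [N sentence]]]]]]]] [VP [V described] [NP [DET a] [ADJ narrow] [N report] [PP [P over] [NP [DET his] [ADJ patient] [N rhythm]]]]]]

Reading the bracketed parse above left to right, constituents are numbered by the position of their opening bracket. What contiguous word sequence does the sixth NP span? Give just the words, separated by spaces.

his patient rhythm

In left-to-right order the NP constituents are "my critic during your broken careful proposal beside the witness in their sentence"; "your broken careful proposal beside the witness in their sentence"; "the witness in their sentence"; "their sentence"; "a narrow report over his patient rhythm"; "his patient rhythm". Number 6 is "his patient rhythm".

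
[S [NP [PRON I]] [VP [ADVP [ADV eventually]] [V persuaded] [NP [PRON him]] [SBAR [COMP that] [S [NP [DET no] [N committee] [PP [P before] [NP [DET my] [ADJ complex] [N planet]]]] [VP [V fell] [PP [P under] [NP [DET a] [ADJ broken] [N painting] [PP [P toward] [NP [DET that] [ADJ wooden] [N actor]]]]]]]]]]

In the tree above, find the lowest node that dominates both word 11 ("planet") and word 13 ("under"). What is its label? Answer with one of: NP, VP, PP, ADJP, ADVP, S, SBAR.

S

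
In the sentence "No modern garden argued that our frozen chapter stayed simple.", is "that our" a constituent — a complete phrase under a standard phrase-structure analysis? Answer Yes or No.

No

The sequence begins inside the complementizer "that" and ends inside the clause "our frozen chapter stayed simple"; it crosses a phrase boundary, so no single node in the tree spans exactly those words.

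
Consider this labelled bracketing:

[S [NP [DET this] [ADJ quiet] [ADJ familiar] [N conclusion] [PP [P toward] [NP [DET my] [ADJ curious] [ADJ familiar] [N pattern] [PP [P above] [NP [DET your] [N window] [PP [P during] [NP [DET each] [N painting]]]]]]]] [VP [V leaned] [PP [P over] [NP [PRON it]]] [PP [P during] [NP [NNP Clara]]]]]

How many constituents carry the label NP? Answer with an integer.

The NP constituents are: [NP this quiet familiar conclusion toward my curious familiar pattern above your window during each painting]; [NP my curious familiar pattern above your window during each painting]; [NP your window during each painting]; [NP each painting]; [NP it]; [NP Clara]. Total: 6.

6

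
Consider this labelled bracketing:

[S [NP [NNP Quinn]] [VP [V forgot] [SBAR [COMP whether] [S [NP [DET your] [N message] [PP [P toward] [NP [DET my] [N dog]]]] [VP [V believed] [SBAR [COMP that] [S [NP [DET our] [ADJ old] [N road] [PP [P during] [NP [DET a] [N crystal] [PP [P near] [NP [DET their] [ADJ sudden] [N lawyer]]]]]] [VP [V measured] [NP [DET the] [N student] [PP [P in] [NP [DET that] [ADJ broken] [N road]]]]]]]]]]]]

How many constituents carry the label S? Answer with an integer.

3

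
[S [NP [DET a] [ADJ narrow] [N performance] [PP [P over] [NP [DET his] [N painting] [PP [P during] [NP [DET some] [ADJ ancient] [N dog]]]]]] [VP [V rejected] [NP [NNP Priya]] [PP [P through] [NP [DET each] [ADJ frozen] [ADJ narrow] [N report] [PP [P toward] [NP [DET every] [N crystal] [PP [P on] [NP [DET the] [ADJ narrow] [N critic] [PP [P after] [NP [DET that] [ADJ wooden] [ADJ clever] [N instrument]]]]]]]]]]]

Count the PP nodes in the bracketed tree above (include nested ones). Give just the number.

6

Scanning left to right, an opening `[PP` appears at word positions 4, 7, 13, 18, 21, 25 — 6 in total.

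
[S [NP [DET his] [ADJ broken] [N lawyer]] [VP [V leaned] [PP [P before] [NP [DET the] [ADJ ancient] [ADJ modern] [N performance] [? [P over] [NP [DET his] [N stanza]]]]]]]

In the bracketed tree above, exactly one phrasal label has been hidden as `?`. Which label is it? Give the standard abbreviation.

The `?` node immediately contains: P 'over', NP. That is the internal structure of a prepositional phrase, so the label is PP.

PP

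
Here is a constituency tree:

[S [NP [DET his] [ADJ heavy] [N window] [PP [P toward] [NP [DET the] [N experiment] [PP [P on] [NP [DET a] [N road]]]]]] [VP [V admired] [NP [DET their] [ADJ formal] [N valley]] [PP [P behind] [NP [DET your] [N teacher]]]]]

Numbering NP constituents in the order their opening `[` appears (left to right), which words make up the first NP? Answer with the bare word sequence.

his heavy window toward the experiment on a road

Opening `[NP` markers occur at word positions 1, 5, 8, 11, 15; the first of these opens the constituent [NP his heavy window toward the experiment on a road].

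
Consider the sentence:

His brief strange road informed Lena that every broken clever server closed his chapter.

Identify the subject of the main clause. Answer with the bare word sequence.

his brief strange road

The subject of the main clause is the NP immediately before the verb "informed": "his brief strange road".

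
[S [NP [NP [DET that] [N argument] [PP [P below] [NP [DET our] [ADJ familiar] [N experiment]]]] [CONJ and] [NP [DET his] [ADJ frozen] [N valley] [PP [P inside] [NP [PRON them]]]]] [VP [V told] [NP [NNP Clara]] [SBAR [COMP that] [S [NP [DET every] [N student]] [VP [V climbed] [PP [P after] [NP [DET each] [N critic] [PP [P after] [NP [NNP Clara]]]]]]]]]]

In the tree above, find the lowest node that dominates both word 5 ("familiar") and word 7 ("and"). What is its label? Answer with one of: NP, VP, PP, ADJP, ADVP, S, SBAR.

The smallest bracket enclosing both words is [NP that argument below our familiar experiment and his frozen valley inside them], so the label is NP.

NP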